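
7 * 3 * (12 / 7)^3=5184/49 = 105.80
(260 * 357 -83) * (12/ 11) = 1112844/11 = 101167.64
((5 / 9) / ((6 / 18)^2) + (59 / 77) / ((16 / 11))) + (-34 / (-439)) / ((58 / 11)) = 7901433/1425872 = 5.54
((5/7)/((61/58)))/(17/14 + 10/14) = 580/1647 = 0.35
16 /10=8/5 = 1.60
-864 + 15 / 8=-862.12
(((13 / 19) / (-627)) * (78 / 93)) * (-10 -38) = 5408/123101 = 0.04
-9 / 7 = -1.29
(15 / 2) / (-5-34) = -5/26 = -0.19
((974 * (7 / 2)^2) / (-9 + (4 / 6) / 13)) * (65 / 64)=-60492705/44672 = -1354.15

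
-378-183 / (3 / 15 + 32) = -61773/161 = -383.68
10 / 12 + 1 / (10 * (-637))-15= -135364/9555 = -14.17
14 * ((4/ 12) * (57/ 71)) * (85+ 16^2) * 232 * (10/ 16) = 13152370/71 = 185244.65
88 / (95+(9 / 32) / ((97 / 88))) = 34144/36959 = 0.92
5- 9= -4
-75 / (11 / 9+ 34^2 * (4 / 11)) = -7425/41737 = -0.18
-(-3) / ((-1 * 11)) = -0.27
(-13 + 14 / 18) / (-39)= 110/351 = 0.31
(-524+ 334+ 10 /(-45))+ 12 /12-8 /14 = -11957/63 = -189.79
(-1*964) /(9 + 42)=-964/51 = -18.90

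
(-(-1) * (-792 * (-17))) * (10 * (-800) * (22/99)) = -23936000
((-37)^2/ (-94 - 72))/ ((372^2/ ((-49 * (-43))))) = -2884483/22971744 = -0.13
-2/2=-1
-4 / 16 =-1/4 = -0.25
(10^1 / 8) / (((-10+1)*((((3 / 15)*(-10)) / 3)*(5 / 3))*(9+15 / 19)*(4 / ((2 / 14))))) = 19/41664 = 0.00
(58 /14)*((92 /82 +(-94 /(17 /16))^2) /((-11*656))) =-192137325/42751192 = -4.49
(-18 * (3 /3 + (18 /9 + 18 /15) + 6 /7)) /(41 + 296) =-3186/11795 = -0.27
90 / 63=10/7 = 1.43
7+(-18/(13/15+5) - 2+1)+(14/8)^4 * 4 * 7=186941/704 = 265.54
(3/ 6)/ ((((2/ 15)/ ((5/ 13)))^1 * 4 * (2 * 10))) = 15/832 = 0.02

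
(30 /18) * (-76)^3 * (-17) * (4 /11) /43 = 149251840/1419 = 105181.00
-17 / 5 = -3.40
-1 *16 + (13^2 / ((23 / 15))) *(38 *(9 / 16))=430541/184 = 2339.90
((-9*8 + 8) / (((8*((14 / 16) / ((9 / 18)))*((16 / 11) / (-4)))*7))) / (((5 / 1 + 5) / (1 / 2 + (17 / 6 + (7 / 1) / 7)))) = 572/735 = 0.78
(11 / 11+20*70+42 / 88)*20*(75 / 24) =7708125/88 = 87592.33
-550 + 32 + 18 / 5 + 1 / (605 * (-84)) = -26141809/50820 = -514.40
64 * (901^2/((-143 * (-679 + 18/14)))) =45460856/84799 = 536.10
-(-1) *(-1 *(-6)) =6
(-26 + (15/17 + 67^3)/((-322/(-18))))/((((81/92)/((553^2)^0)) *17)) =183782848/163863 = 1121.56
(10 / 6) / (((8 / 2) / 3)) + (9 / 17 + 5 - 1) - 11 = -355/68 = -5.22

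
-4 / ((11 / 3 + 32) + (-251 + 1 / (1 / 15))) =12/601 = 0.02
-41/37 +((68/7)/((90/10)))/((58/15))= -0.83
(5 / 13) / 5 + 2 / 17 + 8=1811/221 = 8.19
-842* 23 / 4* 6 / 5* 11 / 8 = -319539/40 = -7988.48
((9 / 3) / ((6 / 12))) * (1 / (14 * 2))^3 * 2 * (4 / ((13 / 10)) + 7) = 393/71344 = 0.01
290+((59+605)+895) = 1849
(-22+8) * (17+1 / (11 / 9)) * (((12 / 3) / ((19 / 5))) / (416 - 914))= 27440/52041 = 0.53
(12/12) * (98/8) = 49/4 = 12.25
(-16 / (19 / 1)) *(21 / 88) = -42/209 = -0.20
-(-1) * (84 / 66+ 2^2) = 58/11 = 5.27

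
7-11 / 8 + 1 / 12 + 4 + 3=305/24 = 12.71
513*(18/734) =12.58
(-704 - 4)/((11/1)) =-708/11 = -64.36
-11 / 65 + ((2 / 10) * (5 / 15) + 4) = 152/39 = 3.90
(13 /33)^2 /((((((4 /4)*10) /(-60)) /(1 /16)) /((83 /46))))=-14027/133584 = -0.11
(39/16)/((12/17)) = 221/64 = 3.45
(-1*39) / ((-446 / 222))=4329/223 = 19.41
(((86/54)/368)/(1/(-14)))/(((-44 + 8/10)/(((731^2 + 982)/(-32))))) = -805691215/34338816 = -23.46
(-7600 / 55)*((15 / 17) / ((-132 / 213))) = 404700/2057 = 196.74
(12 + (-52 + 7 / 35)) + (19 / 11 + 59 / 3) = -3037/165 = -18.41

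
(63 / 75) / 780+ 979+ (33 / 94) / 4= 598223283/611000 = 979.09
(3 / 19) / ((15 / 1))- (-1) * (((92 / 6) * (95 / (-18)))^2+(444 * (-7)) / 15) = 439202468/69255 = 6341.82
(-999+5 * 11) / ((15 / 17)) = -16048/15 = -1069.87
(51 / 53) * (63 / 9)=6.74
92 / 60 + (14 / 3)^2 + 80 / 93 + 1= 35114/1395 = 25.17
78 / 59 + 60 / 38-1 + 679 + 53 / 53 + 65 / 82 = 62754567/91922 = 682.69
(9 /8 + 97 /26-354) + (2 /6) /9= -980293/2808 = -349.11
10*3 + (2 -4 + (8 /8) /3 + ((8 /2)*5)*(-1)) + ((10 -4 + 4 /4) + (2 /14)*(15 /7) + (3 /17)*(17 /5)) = 11936/735 = 16.24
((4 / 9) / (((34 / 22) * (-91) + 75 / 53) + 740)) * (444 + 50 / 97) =50275588/152885871 = 0.33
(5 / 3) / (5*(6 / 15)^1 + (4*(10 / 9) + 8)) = 3/26 = 0.12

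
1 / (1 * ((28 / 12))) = 3/7 = 0.43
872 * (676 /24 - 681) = -1707812/3 = -569270.67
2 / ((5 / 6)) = 12/5 = 2.40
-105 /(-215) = 21/43 = 0.49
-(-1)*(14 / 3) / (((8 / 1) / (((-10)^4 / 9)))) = 17500/27 = 648.15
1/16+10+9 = 305/16 = 19.06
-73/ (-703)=73/703 = 0.10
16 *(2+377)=6064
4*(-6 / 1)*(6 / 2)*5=-360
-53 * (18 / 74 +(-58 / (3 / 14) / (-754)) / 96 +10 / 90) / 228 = -1314559/15792192 = -0.08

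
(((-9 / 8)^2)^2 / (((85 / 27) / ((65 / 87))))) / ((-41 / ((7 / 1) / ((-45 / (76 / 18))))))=1260441/206981120 = 0.01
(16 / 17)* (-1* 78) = -73.41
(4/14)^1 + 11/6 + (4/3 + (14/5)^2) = 11857/1050 = 11.29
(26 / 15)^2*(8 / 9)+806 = 1637558/2025 = 808.67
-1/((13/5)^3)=-125/2197 = -0.06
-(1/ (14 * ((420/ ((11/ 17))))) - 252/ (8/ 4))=12594949/99960 = 126.00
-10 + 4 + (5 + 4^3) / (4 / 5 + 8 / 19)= 5859/116 = 50.51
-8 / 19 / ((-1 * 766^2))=2/2787091 = 0.00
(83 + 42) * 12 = 1500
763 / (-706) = -763/706 = -1.08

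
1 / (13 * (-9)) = -1/117 = -0.01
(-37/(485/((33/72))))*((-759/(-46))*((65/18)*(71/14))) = -4132271/391104 = -10.57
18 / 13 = 1.38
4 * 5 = 20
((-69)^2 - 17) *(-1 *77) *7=-2557016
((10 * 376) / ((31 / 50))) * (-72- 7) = -14852000/31 = -479096.77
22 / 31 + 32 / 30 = 826/465 = 1.78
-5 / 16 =-0.31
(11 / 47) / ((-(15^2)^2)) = -11/2379375 = 0.00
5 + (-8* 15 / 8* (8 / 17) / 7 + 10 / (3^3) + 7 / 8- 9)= -96725/25704 = -3.76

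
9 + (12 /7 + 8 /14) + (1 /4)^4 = 20231/1792 = 11.29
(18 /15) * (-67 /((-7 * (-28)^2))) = 201/13720 = 0.01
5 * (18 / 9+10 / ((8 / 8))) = 60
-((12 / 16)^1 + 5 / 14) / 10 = -31/280 = -0.11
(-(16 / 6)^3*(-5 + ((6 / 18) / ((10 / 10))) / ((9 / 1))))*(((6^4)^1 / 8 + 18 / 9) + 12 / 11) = 124592128/8019 = 15537.12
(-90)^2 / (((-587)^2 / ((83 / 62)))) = 0.03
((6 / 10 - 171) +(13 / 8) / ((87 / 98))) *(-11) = 3226421/1740 = 1854.26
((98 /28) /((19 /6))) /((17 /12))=252/323 = 0.78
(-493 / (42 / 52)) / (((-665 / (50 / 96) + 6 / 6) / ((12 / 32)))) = 32045/178612 = 0.18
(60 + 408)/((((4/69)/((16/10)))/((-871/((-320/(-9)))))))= -316421.24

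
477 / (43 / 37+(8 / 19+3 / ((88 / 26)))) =4918188/25463 = 193.15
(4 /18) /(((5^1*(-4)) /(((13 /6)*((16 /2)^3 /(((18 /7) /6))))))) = -11648/405 = -28.76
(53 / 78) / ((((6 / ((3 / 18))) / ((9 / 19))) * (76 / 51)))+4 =601605/150176 = 4.01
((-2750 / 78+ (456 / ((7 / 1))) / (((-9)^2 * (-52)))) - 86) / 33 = -297965/81081 = -3.67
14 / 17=0.82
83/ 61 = 1.36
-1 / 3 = -0.33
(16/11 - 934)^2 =105226564/121 = 869641.02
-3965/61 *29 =-1885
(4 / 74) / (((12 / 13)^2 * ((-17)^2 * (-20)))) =-169/15397920 = 0.00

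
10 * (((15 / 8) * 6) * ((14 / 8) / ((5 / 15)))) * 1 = 4725/8 = 590.62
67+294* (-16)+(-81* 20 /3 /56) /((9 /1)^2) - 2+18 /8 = -389497/84 = -4636.87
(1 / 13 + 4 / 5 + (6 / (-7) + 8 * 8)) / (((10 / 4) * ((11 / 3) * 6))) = 29129/25025 = 1.16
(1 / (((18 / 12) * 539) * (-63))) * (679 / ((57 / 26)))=-5044/829521 = -0.01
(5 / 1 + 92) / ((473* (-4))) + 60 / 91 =104693/172172 = 0.61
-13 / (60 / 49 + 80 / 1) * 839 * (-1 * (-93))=-49703199/3980 = -12488.24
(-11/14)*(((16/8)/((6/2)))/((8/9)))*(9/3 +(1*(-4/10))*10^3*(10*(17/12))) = 186901/56 = 3337.52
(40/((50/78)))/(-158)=-156/395 = -0.39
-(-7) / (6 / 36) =42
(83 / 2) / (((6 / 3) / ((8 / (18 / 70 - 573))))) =-2905/10023 = -0.29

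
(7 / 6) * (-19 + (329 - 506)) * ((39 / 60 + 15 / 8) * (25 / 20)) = -34643/48 = -721.73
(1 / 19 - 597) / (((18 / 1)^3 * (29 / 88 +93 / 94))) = -5863814/75557205 = -0.08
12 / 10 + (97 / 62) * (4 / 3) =1528/465 = 3.29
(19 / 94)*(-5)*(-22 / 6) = 3.71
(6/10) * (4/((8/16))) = 24/5 = 4.80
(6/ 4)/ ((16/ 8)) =0.75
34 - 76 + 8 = -34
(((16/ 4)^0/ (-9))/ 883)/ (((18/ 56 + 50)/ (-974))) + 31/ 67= 348944237/750220641 = 0.47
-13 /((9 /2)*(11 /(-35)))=9.19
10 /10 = 1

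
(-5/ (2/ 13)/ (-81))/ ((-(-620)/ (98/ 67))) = 637/672948 = 0.00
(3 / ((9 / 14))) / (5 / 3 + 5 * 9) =1/10 = 0.10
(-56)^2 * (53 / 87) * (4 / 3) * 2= 1329664/261 = 5094.50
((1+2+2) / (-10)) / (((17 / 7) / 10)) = -35/17 = -2.06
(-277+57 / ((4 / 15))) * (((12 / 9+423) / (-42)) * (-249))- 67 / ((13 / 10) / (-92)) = -337156931/2184 = -154375.88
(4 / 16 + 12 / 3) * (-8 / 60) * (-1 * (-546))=-1547/5 = -309.40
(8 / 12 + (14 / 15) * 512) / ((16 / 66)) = 39479/20 = 1973.95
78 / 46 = 39/23 = 1.70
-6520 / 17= -383.53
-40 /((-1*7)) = 40/7 = 5.71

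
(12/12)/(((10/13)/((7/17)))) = 91/170 = 0.54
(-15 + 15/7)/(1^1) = -90/7 = -12.86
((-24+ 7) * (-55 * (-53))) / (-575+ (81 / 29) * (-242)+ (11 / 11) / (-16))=22993520/580461 = 39.61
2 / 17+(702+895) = 27151/17 = 1597.12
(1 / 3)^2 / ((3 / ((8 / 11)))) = 8/297 = 0.03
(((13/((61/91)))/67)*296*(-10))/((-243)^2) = -0.01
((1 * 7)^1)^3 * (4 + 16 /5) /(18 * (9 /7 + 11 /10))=9604/167 = 57.51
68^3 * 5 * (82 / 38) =3392555.79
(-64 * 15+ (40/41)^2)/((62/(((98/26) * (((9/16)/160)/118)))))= -1110879/639506192 = 0.00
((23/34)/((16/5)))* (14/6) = 805/1632 = 0.49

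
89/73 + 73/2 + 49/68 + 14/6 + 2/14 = 4265243/104244 = 40.92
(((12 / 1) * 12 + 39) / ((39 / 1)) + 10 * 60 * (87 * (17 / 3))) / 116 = 3845461/1508 = 2550.04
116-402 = -286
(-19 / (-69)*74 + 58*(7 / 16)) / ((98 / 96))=50510/1127 = 44.82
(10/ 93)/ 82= 5/3813 = 0.00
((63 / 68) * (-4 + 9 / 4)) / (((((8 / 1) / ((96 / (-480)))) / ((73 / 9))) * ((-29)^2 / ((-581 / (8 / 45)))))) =-18704133/14640128 = -1.28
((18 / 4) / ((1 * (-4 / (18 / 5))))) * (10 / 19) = -81/38 = -2.13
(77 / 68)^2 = 5929/4624 = 1.28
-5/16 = -0.31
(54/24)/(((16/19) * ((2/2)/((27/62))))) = 4617/3968 = 1.16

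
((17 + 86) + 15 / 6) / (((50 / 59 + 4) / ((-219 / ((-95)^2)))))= -2726331/5162300 = -0.53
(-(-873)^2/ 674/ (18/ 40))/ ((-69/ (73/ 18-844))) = -711273355/23253 = -30588.46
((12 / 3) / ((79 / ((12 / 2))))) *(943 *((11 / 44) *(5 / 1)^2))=141450/79 = 1790.51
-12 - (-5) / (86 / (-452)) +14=-24.28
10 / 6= 5/3 = 1.67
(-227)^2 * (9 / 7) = 463761/7 = 66251.57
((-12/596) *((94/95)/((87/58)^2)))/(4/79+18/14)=-207928/31381635 = -0.01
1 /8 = 0.12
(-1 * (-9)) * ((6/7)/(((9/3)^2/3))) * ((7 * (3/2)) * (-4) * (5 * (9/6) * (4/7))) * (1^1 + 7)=-25920/7 = -3702.86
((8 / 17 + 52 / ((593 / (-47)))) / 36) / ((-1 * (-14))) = -3067/423402 = -0.01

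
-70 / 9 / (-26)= 35/117 = 0.30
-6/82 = -3/41 = -0.07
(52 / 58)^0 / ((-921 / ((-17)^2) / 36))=-11.30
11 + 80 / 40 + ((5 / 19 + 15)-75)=-888/19 = -46.74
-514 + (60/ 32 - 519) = -8249/8 = -1031.12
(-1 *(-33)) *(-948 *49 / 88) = -17419.50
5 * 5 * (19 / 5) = 95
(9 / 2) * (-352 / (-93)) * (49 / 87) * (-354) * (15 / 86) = -22896720/38657 = -592.30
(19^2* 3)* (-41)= -44403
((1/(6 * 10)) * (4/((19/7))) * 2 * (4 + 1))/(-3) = -14/171 = -0.08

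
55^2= 3025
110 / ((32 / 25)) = 1375/16 = 85.94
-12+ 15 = 3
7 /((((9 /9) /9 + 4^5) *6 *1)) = 21/18434 = 0.00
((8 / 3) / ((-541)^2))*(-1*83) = -664/878043 = 0.00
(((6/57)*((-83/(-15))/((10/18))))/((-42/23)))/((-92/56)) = 166/475 = 0.35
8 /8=1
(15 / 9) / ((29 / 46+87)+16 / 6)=230/12461 = 0.02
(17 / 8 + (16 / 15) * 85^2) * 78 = 2405143/4 = 601285.75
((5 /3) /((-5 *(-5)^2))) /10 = -1/750 = 0.00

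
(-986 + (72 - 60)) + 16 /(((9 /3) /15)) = -894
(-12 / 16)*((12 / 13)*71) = -639/13 = -49.15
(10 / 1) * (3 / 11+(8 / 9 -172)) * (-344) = 58180720/99 = 587684.04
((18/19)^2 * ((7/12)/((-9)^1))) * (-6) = 126/361 = 0.35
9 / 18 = 1/2 = 0.50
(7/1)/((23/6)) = 42/23 = 1.83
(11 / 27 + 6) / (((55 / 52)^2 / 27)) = 467792/3025 = 154.64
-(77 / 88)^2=-49/64 = -0.77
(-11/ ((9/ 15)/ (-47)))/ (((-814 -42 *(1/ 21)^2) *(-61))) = 18095/1042856 = 0.02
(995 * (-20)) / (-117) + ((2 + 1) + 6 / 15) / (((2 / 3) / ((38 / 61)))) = 6182873/35685 = 173.26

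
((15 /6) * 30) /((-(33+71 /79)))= -5925/2678 = -2.21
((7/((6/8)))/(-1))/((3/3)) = -28/3 = -9.33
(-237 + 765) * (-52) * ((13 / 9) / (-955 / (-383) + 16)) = -2144.47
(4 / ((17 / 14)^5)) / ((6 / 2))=2151296/4259571 = 0.51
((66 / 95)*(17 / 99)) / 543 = 34/154755 = 0.00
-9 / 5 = -1.80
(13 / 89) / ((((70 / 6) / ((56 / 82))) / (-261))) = -40716/18245 = -2.23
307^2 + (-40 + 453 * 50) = 116859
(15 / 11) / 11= 15/121 = 0.12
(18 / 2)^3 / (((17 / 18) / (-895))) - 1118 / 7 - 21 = -82230835/119 = -691015.42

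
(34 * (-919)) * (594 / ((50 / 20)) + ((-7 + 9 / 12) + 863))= -341940601/10 = -34194060.10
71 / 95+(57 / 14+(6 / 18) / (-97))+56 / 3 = 9088249/387030 = 23.48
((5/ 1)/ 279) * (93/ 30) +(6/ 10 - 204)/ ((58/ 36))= -329363/2610 = -126.19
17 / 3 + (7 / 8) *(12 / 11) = 437/66 = 6.62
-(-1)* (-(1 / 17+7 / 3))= -122/51 = -2.39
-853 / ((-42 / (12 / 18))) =13.54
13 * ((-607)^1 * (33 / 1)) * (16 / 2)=-2083224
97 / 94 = 1.03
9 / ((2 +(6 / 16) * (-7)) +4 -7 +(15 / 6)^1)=-8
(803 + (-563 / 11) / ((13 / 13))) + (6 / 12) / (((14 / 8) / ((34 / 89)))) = 5152958/6853 = 751.93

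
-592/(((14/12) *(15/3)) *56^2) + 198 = 679029/3430 = 197.97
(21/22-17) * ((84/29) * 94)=-1393644/319 = -4368.79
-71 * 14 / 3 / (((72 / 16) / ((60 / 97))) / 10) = -455.44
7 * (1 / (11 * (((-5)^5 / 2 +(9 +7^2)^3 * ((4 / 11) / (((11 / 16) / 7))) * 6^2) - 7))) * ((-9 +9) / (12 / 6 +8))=0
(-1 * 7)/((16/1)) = -7/16 = -0.44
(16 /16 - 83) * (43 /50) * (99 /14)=-174537/350 = -498.68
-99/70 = -1.41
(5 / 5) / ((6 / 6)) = 1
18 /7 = 2.57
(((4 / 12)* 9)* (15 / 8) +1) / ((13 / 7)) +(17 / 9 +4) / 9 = 35563/8424 = 4.22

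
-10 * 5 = -50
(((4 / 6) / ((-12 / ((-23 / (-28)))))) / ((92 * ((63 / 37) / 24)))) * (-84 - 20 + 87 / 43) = 162245/227556 = 0.71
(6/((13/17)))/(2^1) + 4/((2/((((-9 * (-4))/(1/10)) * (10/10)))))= 9411/13 = 723.92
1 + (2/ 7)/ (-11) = 75/77 = 0.97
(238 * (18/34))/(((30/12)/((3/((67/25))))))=3780/67 = 56.42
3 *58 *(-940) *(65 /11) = -10631400/11 = -966490.91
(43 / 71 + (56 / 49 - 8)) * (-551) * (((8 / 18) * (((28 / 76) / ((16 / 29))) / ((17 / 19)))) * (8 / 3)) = 99293506/32589 = 3046.84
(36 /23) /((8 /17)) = 153/46 = 3.33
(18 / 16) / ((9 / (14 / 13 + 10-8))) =5/13 = 0.38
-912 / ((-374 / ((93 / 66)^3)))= 1698087/248897 = 6.82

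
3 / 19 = 0.16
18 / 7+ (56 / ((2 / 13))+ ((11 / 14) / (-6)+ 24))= 390.44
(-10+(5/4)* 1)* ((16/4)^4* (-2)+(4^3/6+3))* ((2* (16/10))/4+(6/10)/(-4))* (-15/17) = -680225/272 = -2500.83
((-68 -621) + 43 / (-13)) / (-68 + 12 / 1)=1125/91 = 12.36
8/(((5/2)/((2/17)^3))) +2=2.01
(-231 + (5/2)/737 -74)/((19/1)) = -449565/28006 = -16.05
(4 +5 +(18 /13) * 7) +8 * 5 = 763/13 = 58.69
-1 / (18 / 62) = -31/9 = -3.44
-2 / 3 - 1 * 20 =-62/3 = -20.67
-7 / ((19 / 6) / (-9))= 378/19 = 19.89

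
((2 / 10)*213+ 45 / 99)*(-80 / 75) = -37888/825 = -45.92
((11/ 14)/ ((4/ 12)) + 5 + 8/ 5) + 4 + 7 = 1397/70 = 19.96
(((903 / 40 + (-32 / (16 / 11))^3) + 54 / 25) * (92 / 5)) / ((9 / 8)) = -173749.40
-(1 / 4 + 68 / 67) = -339/268 = -1.26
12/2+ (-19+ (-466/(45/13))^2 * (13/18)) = 238308941/18225 = 13075.94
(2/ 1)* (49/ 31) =98/31 = 3.16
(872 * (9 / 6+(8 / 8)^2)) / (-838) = -1090/419 = -2.60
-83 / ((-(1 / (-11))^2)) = 10043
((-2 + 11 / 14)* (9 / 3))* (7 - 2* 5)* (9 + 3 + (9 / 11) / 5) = 102357/770 = 132.93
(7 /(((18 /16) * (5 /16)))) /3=896/135 = 6.64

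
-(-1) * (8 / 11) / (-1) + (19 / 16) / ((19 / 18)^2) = 283/836 = 0.34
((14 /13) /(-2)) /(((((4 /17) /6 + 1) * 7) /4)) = -204/689 = -0.30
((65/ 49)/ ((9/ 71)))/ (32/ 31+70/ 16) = 1144520/591381 = 1.94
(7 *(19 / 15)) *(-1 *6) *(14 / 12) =-931/15 = -62.07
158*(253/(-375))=-39974/375 = -106.60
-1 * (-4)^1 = 4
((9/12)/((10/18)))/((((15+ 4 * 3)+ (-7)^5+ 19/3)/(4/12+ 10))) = -837/1006420 = 0.00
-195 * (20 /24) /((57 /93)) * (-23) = 231725/38 = 6098.03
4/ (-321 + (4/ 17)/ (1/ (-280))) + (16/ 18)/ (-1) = -0.90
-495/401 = -1.23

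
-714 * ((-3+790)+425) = -865368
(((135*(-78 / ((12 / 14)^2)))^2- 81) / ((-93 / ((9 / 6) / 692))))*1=-821681901/171616 = -4787.91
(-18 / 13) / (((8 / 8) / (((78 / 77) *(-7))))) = 108/11 = 9.82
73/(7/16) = 1168/7 = 166.86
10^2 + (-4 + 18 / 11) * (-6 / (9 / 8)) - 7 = 3485/33 = 105.61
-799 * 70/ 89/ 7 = -7990/89 = -89.78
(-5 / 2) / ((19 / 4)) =-0.53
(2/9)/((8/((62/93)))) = 1/54 = 0.02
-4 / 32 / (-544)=1/4352 = 0.00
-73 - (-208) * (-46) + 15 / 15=-9640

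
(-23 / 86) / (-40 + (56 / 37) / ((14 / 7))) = 851/124872 = 0.01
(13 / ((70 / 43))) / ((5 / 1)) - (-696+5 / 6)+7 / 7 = 366326/525 = 697.76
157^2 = 24649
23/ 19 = 1.21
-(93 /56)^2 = -8649/3136 = -2.76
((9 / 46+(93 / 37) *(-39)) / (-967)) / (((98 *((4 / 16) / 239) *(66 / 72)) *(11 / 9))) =613990044/697010699 = 0.88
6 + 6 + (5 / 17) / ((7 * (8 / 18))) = 5757/476 = 12.09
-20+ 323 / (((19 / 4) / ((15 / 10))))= 82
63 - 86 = -23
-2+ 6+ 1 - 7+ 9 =7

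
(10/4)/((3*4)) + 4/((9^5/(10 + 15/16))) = 98765/472392 = 0.21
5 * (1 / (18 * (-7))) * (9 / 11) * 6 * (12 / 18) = -10/77 = -0.13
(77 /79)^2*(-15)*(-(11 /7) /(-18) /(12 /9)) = -46585/49928 = -0.93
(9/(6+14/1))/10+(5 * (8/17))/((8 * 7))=2071/23800 = 0.09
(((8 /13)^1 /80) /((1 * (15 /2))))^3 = 1/926859375 = 0.00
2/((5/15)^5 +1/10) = 4860/253 = 19.21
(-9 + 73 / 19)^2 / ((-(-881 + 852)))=9604/10469 = 0.92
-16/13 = -1.23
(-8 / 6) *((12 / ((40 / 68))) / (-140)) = 34/175 = 0.19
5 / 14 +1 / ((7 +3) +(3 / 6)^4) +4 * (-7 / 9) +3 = 143/414 = 0.35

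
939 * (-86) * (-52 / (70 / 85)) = 35693268/7 = 5099038.29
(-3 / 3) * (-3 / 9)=1/3 = 0.33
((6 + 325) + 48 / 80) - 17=1573/5 = 314.60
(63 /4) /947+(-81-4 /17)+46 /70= -181574387/2253860 = -80.56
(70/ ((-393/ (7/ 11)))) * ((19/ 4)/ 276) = -4655/2386296 = 0.00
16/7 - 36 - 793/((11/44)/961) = -21338280/7 = -3048325.71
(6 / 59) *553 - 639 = -34383/59 = -582.76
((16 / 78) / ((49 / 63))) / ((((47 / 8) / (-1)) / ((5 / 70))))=-96/29939 = 0.00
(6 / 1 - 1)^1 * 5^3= 625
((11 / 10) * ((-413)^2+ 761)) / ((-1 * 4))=-188463/4 = -47115.75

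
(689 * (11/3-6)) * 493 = -792579.67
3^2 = 9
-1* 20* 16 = -320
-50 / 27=-1.85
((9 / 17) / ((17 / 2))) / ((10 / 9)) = 81/1445 = 0.06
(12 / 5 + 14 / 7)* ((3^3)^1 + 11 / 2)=143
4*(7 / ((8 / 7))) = 49/2 = 24.50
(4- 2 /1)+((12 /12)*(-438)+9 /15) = -2177/5 = -435.40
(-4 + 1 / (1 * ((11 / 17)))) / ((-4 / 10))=6.14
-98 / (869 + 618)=-98/1487 = -0.07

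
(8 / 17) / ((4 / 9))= 18/17 = 1.06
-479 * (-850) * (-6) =-2442900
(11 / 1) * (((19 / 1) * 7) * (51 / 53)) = 74613/53 = 1407.79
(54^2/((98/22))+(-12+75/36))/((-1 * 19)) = -379081/11172 = -33.93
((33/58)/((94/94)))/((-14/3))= -0.12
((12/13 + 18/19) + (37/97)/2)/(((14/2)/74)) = 3654379/167713 = 21.79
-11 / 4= -2.75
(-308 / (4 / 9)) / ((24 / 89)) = -20559/8 = -2569.88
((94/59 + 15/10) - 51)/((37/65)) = -367445/4366 = -84.16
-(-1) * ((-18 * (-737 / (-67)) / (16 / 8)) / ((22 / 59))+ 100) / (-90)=331/180 = 1.84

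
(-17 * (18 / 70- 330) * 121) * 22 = 522276414/35 = 14922183.26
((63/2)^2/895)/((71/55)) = 43659/50836 = 0.86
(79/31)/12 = 79/372 = 0.21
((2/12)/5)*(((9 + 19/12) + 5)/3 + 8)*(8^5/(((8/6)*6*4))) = 12160/27 = 450.37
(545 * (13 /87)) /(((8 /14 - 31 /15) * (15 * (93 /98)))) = -4860310/1270287 = -3.83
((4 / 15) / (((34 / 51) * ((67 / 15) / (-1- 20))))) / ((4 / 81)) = -5103/134 = -38.08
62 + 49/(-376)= 23263/376 = 61.87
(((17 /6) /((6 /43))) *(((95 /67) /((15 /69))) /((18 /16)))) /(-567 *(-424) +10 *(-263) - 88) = 16813/33945885 = 0.00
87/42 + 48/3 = 253/14 = 18.07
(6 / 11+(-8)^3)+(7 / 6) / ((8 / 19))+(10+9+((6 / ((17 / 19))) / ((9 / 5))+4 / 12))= -4358969/8976 = -485.62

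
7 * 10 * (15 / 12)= 175/2 = 87.50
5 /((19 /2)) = 10/19 = 0.53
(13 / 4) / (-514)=-13/2056 = -0.01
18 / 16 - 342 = -2727/8 = -340.88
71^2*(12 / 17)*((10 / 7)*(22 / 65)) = 2661648/1547 = 1720.52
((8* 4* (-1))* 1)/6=-16/3 = -5.33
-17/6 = -2.83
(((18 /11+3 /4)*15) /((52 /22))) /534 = 0.03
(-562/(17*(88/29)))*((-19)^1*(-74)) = -15317.51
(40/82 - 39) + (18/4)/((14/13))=-39415/1148 = -34.33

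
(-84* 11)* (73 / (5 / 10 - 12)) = 134904/23 = 5865.39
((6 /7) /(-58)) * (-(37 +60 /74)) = 4197/7511 = 0.56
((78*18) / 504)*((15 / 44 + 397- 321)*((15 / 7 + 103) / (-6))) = -2008682/539 = -3726.68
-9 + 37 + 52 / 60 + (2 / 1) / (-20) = 863/30 = 28.77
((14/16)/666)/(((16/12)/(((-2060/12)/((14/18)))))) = -515/2368 = -0.22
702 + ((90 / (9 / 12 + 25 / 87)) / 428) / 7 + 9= 192254409/270389 = 711.03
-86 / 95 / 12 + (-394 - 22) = -237163/570 = -416.08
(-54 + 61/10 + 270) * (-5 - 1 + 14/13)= -71072/65 = -1093.42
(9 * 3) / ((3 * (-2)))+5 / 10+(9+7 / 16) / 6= -233/96 = -2.43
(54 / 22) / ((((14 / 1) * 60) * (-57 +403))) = 9/1065680 = 0.00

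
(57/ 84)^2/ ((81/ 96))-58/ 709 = 435164/938007 = 0.46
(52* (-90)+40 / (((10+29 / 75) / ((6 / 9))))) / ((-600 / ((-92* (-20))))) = 33522224/2337 = 14344.13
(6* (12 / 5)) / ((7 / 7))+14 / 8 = 323/20 = 16.15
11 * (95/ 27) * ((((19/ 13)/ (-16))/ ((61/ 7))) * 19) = -2640715/342576 = -7.71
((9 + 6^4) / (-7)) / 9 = -20.71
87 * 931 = 80997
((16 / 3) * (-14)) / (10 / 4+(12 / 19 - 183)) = 8512/20505 = 0.42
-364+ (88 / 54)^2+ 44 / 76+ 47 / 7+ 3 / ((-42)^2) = -961171823/2714796 = -354.05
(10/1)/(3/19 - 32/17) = -3230/557 = -5.80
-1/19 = -0.05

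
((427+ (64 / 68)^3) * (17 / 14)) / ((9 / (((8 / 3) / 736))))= 30463/145656 = 0.21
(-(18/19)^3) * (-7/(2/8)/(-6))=-27216/6859 = -3.97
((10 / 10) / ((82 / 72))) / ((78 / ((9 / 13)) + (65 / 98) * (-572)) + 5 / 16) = -84672/25690313 = 0.00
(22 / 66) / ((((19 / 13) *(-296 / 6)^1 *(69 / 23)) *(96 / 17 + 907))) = -221/130884540 = 0.00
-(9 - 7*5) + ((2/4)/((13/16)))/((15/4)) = 5102/195 = 26.16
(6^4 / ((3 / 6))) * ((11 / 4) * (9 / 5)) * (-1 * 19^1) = -1218888/5 = -243777.60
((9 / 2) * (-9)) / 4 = -81/8 = -10.12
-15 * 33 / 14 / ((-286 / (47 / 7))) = 2115/2548 = 0.83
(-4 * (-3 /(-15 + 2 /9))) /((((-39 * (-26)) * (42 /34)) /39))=-306/12103 = -0.03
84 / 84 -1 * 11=-10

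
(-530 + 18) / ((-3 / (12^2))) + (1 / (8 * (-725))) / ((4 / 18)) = 285081591/11600 = 24576.00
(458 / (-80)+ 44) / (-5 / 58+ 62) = 44399/71820 = 0.62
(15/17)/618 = 5/3502 = 0.00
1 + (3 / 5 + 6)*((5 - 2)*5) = 100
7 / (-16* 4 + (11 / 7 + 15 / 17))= -833/7324 = -0.11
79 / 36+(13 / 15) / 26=401/180 = 2.23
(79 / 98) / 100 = 79/9800 = 0.01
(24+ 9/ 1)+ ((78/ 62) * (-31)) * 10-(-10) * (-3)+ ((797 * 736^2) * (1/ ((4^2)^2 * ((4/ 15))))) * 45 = 284588388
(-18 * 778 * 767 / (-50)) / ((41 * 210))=895089/35875 = 24.95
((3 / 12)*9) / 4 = 9/16 = 0.56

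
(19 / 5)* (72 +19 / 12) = 16777/60 = 279.62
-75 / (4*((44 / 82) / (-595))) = 1829625/88 = 20791.19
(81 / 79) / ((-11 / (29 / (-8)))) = 2349/6952 = 0.34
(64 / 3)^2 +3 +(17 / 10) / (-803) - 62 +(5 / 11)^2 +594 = 787271197/794970 = 990.32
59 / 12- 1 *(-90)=1139/12 = 94.92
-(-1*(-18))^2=-324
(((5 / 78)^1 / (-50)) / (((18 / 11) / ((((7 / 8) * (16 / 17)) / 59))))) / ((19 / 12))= -77/11148345 = 0.00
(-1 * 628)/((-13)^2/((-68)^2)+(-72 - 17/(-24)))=8.81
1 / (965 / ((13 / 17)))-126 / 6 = -344492/16405 = -21.00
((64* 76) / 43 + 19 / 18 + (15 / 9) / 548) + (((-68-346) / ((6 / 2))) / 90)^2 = 68645459/589100 = 116.53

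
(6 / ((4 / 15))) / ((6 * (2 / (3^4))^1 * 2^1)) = 75.94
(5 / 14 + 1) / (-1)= -19/14 = -1.36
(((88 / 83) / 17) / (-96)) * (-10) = 55/8466 = 0.01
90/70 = 9/7 = 1.29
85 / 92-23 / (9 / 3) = -1861/276 = -6.74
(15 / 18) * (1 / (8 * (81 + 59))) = 1/1344 = 0.00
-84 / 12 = -7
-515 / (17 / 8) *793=-3267160/17 = -192185.88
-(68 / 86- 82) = 3492/43 = 81.21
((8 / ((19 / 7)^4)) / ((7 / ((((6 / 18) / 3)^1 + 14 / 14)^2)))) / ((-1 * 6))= -137200/31668003 = 0.00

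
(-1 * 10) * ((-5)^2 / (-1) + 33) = -80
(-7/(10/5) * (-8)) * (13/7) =52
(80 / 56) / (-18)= -5/63 = -0.08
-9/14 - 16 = -233/14 = -16.64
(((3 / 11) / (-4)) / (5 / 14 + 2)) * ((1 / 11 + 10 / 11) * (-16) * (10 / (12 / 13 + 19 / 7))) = 50960/40051 = 1.27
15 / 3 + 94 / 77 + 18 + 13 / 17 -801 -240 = -1329963/1309 = -1016.01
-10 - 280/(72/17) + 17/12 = -2689/36 = -74.69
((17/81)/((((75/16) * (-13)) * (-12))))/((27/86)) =5848/6396975 = 0.00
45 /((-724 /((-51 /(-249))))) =-0.01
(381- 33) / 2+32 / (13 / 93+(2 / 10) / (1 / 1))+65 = 333.18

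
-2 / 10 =-1/5 = -0.20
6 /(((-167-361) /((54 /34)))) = -27/1496 = -0.02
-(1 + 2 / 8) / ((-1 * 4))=5/16 = 0.31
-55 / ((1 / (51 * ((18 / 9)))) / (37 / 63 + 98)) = -11614570/21 = -553074.76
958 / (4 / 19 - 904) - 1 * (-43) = 360097/8586 = 41.94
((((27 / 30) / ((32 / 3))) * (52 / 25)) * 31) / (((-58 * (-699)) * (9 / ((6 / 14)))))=1209/189196000 = 0.00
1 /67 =0.01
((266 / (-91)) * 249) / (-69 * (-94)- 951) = -3154/23985 = -0.13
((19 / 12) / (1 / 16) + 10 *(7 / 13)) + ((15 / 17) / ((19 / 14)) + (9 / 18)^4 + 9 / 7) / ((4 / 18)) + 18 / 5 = 611053799/14108640 = 43.31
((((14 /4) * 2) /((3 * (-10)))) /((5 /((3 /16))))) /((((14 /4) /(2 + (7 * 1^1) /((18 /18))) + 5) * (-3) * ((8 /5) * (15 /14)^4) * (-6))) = -16807/392850000 = 0.00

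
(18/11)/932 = 9/5126 = 0.00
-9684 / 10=-4842/5 = -968.40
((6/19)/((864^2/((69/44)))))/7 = 23/242694144 = 0.00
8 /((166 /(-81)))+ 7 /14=-565/166 = -3.40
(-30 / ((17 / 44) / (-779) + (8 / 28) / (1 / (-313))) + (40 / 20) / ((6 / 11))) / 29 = 51523945/373349973 = 0.14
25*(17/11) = 425/11 = 38.64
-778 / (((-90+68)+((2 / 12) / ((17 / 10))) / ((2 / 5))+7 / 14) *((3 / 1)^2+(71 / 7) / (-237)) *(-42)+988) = -1567281/18098566 = -0.09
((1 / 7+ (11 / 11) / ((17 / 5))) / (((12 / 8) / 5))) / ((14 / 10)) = 2600/2499 = 1.04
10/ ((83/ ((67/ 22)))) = 335/913 = 0.37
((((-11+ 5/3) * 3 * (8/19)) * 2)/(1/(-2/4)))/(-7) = -32/19 = -1.68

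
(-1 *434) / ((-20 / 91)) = 19747/10 = 1974.70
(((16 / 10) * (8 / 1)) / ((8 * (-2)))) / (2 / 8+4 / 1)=-16/85 = -0.19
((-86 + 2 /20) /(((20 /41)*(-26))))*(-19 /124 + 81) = 14122819/25792 = 547.57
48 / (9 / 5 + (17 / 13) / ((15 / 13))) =180/11 = 16.36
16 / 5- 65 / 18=-37/90 = -0.41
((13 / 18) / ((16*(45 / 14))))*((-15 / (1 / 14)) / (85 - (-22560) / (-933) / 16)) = -198107/5608440 = -0.04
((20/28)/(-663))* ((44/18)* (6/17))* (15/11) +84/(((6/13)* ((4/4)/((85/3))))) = 406845430/78897 = 5156.67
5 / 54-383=-20677/54 = -382.91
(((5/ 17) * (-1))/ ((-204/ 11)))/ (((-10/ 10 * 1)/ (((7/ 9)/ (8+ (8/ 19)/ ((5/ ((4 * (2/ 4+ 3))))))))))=-36575/27216864 = 0.00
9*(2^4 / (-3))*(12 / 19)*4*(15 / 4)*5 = -43200/19 = -2273.68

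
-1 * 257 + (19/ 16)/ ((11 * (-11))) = -497571/1936 = -257.01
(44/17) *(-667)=-29348/17 = -1726.35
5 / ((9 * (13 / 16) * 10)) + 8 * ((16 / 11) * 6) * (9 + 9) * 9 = 14556760/1287 = 11310.61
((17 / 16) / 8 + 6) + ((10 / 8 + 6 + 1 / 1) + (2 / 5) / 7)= 64691/4480 = 14.44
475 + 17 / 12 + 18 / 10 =28693/60 = 478.22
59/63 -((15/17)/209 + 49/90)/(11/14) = 2932582/12311145 = 0.24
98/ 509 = 0.19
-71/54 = -1.31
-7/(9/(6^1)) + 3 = -5/3 = -1.67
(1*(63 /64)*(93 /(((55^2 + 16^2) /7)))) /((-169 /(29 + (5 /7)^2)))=-605151/17743648 = -0.03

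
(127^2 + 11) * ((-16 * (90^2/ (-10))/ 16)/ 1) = 13073400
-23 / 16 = -1.44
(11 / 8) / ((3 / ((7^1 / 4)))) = 77/96 = 0.80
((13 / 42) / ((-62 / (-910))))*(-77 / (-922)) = 65065/171492 = 0.38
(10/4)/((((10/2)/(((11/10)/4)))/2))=11/40 = 0.28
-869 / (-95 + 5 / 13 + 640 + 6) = -11297/7168 = -1.58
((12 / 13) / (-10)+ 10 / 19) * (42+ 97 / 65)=1515272/80275 = 18.88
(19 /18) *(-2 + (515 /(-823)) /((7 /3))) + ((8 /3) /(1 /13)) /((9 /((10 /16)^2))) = -0.89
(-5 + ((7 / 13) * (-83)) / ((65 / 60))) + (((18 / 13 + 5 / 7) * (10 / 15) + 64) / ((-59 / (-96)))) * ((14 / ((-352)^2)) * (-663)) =-523386317/9651928 = -54.23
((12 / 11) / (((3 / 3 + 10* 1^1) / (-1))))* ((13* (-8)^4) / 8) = -79872/121 = -660.10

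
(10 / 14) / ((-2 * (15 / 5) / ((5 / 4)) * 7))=-25/1176 = -0.02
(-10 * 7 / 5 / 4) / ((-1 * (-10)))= -7/20 = -0.35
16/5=3.20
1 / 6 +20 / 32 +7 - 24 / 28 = 1165/168 = 6.93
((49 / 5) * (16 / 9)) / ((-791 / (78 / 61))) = -2912/103395 = -0.03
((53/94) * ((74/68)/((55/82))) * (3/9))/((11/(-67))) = -5386867/2900370 = -1.86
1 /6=0.17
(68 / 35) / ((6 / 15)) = 34/7 = 4.86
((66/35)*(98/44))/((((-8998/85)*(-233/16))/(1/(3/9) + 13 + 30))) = 131376/1048267 = 0.13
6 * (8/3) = 16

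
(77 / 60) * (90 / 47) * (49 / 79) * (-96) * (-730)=396617760/3713 = 106818.68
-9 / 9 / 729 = -1/729 = 0.00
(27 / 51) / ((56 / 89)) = 801/952 = 0.84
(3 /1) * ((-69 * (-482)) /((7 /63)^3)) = 72735246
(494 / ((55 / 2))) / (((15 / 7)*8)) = 1729/1650 = 1.05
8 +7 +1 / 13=196/13 = 15.08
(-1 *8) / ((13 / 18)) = -144/13 = -11.08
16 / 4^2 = 1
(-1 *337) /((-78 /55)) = 18535/78 = 237.63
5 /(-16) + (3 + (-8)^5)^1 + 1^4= -32764.31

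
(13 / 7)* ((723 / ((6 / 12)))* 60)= 1127880/7 = 161125.71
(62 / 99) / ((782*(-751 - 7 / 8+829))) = 248/23883453 = 0.00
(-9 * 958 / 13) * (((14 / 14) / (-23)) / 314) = 4311/46943 = 0.09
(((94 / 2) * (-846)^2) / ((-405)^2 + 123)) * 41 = 114932061/13679 = 8402.08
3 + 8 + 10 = 21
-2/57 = -0.04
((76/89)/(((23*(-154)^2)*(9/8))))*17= 2584/109229967 = 0.00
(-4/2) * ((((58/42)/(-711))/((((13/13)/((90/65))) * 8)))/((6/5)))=145/258804 = 0.00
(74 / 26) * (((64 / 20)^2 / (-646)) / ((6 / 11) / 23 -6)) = 149776/19840275 = 0.01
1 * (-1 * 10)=-10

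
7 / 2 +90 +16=219/2 = 109.50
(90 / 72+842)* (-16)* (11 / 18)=-74206/9 = -8245.11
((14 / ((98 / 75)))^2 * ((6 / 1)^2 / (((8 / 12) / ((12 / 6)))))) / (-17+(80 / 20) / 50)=-1687500/2303 = -732.74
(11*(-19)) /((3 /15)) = -1045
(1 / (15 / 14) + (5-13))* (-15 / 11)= 106/11 = 9.64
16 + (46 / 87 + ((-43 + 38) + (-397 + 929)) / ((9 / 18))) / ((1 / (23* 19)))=40093520/87 = 460845.06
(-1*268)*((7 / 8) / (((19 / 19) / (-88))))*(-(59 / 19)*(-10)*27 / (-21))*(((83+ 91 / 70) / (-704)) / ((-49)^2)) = 29991411/729904 = 41.09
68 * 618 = 42024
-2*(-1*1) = 2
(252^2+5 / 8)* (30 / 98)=7620555/392 = 19440.19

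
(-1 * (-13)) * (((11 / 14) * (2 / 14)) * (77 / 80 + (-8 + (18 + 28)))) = 445731/7840 = 56.85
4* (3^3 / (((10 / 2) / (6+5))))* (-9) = -10692/5 = -2138.40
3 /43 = 0.07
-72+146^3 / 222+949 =1653415/111 = 14895.63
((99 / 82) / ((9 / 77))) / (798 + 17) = 847/66830 = 0.01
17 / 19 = 0.89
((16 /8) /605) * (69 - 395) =-652/605 = -1.08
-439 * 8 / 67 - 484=-35940/67 = -536.42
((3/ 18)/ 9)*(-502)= -251/27 = -9.30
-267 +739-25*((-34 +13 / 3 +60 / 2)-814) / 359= 569369/1077 = 528.66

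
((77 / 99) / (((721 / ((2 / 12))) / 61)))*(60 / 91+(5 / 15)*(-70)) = -188795/759213 = -0.25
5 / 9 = 0.56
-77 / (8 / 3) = -231/8 = -28.88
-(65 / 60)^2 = -169/144 = -1.17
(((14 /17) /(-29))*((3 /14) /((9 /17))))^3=-1/658503 = 0.00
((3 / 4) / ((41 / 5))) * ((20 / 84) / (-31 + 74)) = 25/49364 = 0.00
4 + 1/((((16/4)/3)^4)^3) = 67640305/16777216 = 4.03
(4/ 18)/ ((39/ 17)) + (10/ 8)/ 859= 118579/1206036 = 0.10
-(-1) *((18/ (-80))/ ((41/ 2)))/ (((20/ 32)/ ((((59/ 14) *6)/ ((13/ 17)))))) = -54162/93275 = -0.58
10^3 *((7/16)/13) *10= 4375/13 = 336.54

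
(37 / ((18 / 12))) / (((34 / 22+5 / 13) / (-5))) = -26455/414 = -63.90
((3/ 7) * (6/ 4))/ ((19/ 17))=153/266 = 0.58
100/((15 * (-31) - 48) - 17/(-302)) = -30200/154909 = -0.19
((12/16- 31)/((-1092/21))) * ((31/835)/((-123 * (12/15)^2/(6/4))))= -18755/45573632 = 0.00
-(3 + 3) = -6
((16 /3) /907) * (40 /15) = 0.02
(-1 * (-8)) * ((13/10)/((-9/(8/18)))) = -208/405 = -0.51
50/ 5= 10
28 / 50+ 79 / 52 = 2703/1300 = 2.08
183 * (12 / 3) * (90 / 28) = 2352.86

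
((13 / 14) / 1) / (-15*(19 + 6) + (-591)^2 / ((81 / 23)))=117/12449248 = 0.00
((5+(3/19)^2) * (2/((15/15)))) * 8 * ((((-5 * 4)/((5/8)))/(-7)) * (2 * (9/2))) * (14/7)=16717824/2527 = 6615.68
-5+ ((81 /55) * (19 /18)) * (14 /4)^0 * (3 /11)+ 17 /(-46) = -68818/13915 = -4.95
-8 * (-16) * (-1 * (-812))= 103936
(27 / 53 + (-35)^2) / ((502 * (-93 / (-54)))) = 584568/412393 = 1.42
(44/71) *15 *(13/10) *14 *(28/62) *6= 1009008/2201 = 458.43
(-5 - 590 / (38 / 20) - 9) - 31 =-6755/19 = -355.53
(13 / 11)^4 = 28561/14641 = 1.95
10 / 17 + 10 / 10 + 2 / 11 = 331/187 = 1.77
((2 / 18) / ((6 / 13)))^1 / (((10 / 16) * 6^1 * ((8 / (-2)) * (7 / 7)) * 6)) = -13/4860 = 0.00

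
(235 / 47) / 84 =5/84 = 0.06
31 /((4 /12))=93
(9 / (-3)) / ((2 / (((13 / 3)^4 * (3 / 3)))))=-28561/54 = -528.91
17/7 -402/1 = -399.57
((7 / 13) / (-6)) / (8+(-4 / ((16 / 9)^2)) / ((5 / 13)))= -1120/58773 = -0.02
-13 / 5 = -2.60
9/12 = 0.75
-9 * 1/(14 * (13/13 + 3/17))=-153/280 = -0.55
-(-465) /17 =465/17 = 27.35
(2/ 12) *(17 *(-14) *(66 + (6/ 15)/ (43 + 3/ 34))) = -57538642/21975 = -2618.37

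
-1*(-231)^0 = -1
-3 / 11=-0.27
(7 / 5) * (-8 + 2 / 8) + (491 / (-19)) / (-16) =-14037/1520 = -9.23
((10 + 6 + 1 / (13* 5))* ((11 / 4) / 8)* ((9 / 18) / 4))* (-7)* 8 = -38.54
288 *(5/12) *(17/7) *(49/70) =204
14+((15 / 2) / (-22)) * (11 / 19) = 1049/76 = 13.80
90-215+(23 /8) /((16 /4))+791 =21335/32 = 666.72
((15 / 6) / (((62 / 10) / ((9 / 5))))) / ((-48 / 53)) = -795/992 = -0.80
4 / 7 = 0.57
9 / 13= 0.69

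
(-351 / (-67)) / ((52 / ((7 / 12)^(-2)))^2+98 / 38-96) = 8643024/362417137 = 0.02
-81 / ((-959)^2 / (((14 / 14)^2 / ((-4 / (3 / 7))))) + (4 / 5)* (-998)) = 1215/128767316 = 0.00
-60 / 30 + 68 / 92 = -29/23 = -1.26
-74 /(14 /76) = -2812/7 = -401.71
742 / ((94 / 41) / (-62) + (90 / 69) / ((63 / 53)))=455508606/650929 = 699.78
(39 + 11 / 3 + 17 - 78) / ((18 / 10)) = -275/27 = -10.19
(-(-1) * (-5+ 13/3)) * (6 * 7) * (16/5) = -448/5 = -89.60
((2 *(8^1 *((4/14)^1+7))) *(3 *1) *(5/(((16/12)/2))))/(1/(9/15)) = 1573.71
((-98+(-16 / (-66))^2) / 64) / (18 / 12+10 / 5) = -53329/121968 = -0.44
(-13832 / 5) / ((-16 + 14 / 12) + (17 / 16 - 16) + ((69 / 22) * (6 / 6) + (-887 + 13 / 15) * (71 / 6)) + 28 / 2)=1685376/6396037 = 0.26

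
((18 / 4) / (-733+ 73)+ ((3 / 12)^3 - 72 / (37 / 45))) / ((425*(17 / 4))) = -0.05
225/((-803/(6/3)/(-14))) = 6300/803 = 7.85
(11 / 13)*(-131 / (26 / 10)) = -7205/169 = -42.63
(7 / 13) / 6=0.09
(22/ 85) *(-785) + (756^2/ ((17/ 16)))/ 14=38219.41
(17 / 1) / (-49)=-17/49 = -0.35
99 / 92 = 1.08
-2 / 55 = -0.04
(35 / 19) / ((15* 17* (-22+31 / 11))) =-77/204459 = 0.00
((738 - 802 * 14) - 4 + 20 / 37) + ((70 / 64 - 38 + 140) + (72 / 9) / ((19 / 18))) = -233571171/22496 = -10382.79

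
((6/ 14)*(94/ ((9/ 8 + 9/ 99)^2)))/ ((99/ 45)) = 992640/80143 = 12.39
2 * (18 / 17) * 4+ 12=348/17 = 20.47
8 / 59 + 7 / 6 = 461/354 = 1.30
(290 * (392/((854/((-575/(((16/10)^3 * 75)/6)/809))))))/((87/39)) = -1308125/1579168 = -0.83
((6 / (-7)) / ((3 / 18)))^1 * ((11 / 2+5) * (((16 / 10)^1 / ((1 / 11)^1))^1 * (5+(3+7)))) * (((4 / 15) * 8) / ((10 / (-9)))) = 684288/25 = 27371.52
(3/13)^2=9/169 = 0.05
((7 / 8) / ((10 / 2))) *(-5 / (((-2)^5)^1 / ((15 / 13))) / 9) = 35/9984 = 0.00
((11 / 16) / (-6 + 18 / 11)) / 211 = -121/162048 = 0.00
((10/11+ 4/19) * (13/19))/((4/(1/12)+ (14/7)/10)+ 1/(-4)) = 60840/3808189 = 0.02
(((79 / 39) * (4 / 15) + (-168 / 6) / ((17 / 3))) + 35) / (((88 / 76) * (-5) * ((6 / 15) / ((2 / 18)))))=-5781833/3938220 = -1.47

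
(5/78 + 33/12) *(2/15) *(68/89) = 14926/52065 = 0.29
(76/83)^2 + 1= 12665/6889 = 1.84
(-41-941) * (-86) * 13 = 1097876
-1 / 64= -0.02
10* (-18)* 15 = -2700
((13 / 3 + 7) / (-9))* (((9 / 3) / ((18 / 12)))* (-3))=68/9 = 7.56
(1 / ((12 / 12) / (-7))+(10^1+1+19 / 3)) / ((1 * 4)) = 31/12 = 2.58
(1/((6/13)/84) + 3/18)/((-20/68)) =-18581/30 = -619.37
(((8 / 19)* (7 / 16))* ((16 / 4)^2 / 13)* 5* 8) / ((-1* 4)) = -560/247 = -2.27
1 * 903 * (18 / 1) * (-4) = -65016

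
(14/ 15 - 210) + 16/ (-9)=-9488/45 = -210.84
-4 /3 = -1.33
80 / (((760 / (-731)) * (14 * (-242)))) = 731/32186 = 0.02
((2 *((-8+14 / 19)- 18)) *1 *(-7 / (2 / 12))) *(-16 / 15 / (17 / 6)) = -258048/323 = -798.91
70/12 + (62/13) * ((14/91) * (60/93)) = 6.31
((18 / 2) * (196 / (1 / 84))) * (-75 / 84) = -132300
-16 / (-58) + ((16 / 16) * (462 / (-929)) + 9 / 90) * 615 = -13150933/53882 = -244.07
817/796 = 1.03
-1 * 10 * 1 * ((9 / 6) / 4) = -15/4 = -3.75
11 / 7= 1.57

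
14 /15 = 0.93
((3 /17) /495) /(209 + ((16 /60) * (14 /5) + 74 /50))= 5/2962454 = 0.00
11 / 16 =0.69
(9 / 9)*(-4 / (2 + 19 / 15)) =-60/49 = -1.22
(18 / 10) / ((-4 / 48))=-108/5 = -21.60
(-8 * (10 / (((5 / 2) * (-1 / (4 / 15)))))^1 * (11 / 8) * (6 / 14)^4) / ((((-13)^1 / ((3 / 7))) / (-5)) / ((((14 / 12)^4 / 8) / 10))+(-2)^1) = 2376/1560475 = 0.00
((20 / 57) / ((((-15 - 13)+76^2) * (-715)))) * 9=-1/1301443 = 0.00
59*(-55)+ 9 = -3236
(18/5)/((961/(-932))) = -16776/4805 = -3.49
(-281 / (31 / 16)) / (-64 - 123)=4496/5797 = 0.78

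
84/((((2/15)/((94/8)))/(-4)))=-29610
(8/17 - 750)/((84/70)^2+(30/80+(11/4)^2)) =-5096800/63767 = -79.93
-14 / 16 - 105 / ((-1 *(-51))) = -399/136 = -2.93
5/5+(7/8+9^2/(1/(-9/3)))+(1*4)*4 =-1801/8 = -225.12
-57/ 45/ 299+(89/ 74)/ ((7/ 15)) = 5977633/2323230 = 2.57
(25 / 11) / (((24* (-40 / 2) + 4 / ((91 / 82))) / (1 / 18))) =-2275/8583696 = 0.00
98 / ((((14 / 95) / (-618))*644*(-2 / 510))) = 7485525/46 = 162728.80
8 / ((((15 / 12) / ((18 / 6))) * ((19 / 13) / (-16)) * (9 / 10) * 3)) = -13312/171 = -77.85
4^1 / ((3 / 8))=10.67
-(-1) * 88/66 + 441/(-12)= -425/12 = -35.42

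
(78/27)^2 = 8.35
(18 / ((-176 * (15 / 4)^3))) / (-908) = 2/936375 = 0.00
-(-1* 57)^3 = 185193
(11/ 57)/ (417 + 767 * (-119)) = -11/5178792 = 0.00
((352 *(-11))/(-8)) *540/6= 43560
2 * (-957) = -1914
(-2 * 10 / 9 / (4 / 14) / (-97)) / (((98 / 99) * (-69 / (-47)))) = 2585/46851 = 0.06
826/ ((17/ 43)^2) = 1527274/289 = 5284.69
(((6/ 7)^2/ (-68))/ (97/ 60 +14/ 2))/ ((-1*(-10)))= -54/430661 = 0.00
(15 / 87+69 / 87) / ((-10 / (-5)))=14/29 = 0.48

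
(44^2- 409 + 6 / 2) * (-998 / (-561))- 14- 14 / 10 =148853/55 = 2706.42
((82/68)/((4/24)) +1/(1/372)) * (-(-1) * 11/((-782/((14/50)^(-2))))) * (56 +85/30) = -745050625/186116 = -4003.15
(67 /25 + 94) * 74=178858/25 = 7154.32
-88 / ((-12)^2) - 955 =-955.61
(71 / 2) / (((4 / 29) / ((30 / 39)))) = 10295/52 = 197.98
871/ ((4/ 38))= 16549/2 = 8274.50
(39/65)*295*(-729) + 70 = -128963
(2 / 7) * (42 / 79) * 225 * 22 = 59400/79 = 751.90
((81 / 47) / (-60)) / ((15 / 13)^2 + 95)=-4563/15303200 = 0.00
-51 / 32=-1.59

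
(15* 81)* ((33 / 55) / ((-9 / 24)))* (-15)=29160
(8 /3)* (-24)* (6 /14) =-192/7 = -27.43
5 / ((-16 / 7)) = -35/16 = -2.19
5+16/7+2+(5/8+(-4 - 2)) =219/56 = 3.91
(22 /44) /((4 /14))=7/4 = 1.75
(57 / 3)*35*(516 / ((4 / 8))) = 686280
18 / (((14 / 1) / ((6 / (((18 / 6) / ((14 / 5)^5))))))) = 1382976/3125 = 442.55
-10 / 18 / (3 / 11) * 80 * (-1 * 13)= 57200/27 = 2118.52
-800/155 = -160/31 = -5.16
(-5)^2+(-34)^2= 1181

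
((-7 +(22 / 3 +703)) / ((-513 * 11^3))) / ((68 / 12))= -2110/11607651 = 0.00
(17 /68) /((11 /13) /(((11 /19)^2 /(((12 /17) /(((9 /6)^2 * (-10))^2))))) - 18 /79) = -129633075/116321384 = -1.11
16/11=1.45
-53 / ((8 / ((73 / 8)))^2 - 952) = 282437/5069112 = 0.06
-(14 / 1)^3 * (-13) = 35672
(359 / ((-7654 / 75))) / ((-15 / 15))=26925/7654 = 3.52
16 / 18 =8/9 = 0.89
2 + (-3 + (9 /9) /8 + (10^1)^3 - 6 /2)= 7969/8 = 996.12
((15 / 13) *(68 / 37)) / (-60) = -17/481 = -0.04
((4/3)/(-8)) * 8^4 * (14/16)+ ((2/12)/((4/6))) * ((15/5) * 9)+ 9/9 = -7075/12 = -589.58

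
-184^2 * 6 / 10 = -101568/5 = -20313.60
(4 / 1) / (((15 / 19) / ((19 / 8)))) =361/30 = 12.03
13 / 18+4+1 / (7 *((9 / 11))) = 617/126 = 4.90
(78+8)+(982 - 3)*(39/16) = 39557/16 = 2472.31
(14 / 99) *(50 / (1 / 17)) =11900/99 = 120.20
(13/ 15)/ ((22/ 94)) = 611/165 = 3.70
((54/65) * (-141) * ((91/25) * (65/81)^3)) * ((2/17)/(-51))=2891252/5688387 = 0.51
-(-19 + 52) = -33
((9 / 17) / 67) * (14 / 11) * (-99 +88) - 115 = -131111/1139 = -115.11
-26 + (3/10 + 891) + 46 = 9113/10 = 911.30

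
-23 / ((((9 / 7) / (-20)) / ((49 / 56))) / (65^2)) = 23807875/18 = 1322659.72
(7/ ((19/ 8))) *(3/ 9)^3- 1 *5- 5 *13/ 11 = -60944/5643 = -10.80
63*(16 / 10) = 504/5 = 100.80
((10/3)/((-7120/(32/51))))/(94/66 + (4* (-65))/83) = 3652/21237981 = 0.00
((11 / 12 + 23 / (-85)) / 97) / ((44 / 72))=1977/181390 = 0.01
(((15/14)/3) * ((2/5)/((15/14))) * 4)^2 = 64/225 = 0.28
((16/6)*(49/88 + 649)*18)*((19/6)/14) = 1086059/154 = 7052.33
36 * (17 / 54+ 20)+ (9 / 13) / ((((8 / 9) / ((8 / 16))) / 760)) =80129/78 = 1027.29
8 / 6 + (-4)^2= 52/3 = 17.33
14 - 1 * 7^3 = -329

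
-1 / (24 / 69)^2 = -529/64 = -8.27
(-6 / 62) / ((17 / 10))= -30/527 = -0.06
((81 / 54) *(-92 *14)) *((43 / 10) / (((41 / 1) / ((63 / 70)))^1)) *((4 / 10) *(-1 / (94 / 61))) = 11402181/240875 = 47.34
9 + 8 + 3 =20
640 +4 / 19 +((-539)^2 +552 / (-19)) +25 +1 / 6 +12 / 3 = 33192391/114 = 291161.32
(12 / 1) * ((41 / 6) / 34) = 41/17 = 2.41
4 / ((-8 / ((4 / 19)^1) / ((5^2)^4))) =-41118.42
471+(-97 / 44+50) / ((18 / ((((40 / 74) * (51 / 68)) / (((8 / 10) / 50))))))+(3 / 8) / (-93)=108662773/201872 = 538.28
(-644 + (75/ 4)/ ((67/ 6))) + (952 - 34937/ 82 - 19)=-371894/2747 = -135.38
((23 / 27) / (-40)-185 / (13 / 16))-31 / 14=-22597313/98280 = -229.93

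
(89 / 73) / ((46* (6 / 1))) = 89/20148 = 0.00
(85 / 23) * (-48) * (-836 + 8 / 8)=3406800/23 = 148121.74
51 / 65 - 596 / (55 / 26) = -200887/715 = -280.96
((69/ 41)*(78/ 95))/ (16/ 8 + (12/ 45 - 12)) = -8073/56867 = -0.14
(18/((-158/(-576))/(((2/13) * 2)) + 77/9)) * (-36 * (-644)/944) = 30046464/642097 = 46.79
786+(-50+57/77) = 56729/77 = 736.74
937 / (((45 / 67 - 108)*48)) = -62779/345168 = -0.18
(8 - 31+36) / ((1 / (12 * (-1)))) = -156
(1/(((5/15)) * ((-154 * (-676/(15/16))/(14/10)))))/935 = 9/222485120 = 0.00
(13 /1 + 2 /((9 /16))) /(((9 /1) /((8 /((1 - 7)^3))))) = -149/2187 = -0.07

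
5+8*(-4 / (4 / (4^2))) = -123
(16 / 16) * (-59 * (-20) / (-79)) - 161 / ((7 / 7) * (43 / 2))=-76178/3397 = -22.43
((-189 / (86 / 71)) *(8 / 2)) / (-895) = 26838/38485 = 0.70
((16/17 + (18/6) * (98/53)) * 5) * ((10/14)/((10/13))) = 189995/6307 = 30.12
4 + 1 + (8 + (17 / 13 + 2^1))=212/13 = 16.31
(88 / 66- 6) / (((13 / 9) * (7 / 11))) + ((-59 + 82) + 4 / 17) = 4013/221 = 18.16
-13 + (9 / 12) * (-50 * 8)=-313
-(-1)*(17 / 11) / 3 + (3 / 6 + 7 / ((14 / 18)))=661/66 = 10.02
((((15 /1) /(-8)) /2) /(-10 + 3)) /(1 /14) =15/8 = 1.88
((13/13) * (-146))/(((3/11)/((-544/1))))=873664/3 = 291221.33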